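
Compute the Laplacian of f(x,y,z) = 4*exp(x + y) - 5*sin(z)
8*exp(x + y) + 5*sin(z)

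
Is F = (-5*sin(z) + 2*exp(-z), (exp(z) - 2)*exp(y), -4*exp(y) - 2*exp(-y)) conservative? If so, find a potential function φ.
No, ∇×F = (-4*exp(y) - exp(y + z) + 2*exp(-y), -5*cos(z) - 2*exp(-z), 0) ≠ 0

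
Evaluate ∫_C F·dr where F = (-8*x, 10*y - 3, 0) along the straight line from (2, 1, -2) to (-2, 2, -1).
12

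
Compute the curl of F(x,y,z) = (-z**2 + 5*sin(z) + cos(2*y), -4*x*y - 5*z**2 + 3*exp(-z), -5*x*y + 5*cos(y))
(-5*x + 10*z - 5*sin(y) + 3*exp(-z), 5*y - 2*z + 5*cos(z), -4*y + 2*sin(2*y))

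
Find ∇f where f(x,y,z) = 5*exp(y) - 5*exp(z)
(0, 5*exp(y), -5*exp(z))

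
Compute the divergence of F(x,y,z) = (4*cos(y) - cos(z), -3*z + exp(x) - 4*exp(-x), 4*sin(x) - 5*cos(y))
0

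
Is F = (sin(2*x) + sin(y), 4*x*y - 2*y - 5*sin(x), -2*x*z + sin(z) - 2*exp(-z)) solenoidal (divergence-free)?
No, ∇·F = 2*x - 4*sin(x)**2 + cos(z) + 2*exp(-z)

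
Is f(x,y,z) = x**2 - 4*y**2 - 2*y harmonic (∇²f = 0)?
No, ∇²f = -6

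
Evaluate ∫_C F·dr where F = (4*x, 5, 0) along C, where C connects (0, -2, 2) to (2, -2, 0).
8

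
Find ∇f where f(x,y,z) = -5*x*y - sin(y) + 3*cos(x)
(-5*y - 3*sin(x), -5*x - cos(y), 0)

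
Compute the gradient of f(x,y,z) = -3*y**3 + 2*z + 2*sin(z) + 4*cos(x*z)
(-4*z*sin(x*z), -9*y**2, -4*x*sin(x*z) + 2*cos(z) + 2)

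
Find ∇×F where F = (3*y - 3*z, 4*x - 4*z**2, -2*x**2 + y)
(8*z + 1, 4*x - 3, 1)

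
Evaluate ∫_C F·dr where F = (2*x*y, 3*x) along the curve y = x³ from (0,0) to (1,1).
53/20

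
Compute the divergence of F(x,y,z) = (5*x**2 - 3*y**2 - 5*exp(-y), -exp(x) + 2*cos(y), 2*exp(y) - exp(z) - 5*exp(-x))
10*x - exp(z) - 2*sin(y)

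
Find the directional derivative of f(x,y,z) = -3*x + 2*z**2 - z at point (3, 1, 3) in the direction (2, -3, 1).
5*sqrt(14)/14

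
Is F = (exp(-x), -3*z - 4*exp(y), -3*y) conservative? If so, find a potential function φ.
Yes, F is conservative. φ = -3*y*z - 4*exp(y) - exp(-x)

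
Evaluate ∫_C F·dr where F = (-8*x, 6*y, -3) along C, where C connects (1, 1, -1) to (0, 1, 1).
-2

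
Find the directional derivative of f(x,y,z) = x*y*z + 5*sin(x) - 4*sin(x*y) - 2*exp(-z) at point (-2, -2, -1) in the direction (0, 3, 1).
sqrt(10)*(12*cos(4) + E + 5)/5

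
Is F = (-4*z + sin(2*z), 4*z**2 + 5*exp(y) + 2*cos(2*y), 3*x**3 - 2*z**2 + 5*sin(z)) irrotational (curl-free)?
No, ∇×F = (-8*z, -9*x**2 + 2*cos(2*z) - 4, 0)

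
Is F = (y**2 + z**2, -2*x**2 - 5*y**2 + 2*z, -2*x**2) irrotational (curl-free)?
No, ∇×F = (-2, 4*x + 2*z, -4*x - 2*y)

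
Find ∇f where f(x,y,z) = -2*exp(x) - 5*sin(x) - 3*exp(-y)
(-2*exp(x) - 5*cos(x), 3*exp(-y), 0)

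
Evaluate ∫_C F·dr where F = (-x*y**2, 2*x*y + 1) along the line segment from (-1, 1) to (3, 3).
-46/3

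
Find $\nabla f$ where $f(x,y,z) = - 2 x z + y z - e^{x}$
(-2*z - exp(x), z, -2*x + y)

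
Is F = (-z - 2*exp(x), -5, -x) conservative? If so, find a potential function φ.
Yes, F is conservative. φ = -x*z - 5*y - 2*exp(x)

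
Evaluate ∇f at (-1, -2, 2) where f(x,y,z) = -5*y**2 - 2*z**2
(0, 20, -8)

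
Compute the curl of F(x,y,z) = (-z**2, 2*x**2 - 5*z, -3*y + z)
(2, -2*z, 4*x)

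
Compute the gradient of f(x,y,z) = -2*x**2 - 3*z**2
(-4*x, 0, -6*z)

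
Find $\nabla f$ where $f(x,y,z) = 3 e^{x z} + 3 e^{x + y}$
(3*z*exp(x*z) + 3*exp(x + y), 3*exp(x + y), 3*x*exp(x*z))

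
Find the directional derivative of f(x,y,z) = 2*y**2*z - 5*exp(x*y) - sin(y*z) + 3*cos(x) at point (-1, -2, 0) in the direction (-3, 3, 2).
sqrt(22)*(-15*exp(2) - 9*sin(1) + 20)/22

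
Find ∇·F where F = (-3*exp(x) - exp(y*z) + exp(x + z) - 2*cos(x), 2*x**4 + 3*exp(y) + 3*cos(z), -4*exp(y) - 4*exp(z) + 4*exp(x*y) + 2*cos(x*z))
-2*x*sin(x*z) - 3*exp(x) + 3*exp(y) - 4*exp(z) + exp(x + z) + 2*sin(x)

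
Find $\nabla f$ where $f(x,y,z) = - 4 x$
(-4, 0, 0)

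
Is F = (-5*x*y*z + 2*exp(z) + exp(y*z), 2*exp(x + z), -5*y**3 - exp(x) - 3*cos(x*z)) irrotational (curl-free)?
No, ∇×F = (-15*y**2 - 2*exp(x + z), -5*x*y + y*exp(y*z) - 3*z*sin(x*z) + exp(x) + 2*exp(z), 5*x*z - z*exp(y*z) + 2*exp(x + z))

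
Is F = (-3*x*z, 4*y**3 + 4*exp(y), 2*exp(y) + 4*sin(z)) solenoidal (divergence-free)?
No, ∇·F = 12*y**2 - 3*z + 4*exp(y) + 4*cos(z)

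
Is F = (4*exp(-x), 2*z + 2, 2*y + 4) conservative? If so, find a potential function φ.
Yes, F is conservative. φ = 2*y*z + 2*y + 4*z - 4*exp(-x)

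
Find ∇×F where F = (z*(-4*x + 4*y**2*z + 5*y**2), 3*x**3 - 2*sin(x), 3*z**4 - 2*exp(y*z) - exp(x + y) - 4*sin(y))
(-2*z*exp(y*z) - exp(x + y) - 4*cos(y), -4*x + 8*y**2*z + 5*y**2 + exp(x + y), 9*x**2 - 2*y*z*(4*z + 5) - 2*cos(x))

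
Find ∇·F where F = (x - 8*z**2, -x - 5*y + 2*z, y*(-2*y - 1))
-4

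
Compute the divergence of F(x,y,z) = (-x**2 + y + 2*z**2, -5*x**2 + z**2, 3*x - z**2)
-2*x - 2*z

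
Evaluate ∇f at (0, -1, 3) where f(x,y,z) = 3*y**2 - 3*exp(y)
(0, -6 - 3*exp(-1), 0)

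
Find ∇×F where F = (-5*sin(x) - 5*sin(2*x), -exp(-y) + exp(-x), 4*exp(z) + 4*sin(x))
(0, -4*cos(x), -exp(-x))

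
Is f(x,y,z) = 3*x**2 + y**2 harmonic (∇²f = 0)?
No, ∇²f = 8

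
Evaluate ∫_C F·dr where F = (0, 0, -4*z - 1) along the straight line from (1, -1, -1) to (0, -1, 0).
1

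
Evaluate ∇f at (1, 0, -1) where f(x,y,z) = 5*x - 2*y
(5, -2, 0)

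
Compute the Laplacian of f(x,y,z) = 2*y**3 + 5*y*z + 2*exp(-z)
12*y + 2*exp(-z)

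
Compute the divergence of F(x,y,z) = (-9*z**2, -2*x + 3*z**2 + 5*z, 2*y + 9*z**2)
18*z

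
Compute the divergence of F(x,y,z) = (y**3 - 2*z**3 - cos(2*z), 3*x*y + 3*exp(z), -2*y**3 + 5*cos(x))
3*x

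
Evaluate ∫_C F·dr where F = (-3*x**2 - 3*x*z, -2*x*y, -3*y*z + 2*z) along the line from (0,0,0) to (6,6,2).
-452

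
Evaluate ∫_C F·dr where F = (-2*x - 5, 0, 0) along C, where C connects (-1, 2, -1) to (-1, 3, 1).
0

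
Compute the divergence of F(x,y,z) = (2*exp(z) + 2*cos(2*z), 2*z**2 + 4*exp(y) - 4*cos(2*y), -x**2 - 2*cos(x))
4*exp(y) + 8*sin(2*y)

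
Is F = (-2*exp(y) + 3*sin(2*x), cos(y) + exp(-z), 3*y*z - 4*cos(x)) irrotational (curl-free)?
No, ∇×F = (3*z + exp(-z), -4*sin(x), 2*exp(y))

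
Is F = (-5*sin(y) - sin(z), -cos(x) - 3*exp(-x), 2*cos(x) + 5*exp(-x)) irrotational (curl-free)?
No, ∇×F = (0, 2*sin(x) - cos(z) + 5*exp(-x), sin(x) + 5*cos(y) + 3*exp(-x))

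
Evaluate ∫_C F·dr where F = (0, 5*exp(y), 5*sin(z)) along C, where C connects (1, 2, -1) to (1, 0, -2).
-5*exp(2) - 5*cos(2) + 5*cos(1) + 5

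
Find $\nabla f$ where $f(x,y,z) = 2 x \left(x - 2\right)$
(4*x - 4, 0, 0)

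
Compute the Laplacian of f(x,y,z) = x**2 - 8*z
2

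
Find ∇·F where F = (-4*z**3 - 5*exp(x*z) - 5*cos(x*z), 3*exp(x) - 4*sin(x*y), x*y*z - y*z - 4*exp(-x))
x*y - 4*x*cos(x*y) - y - 5*z*exp(x*z) + 5*z*sin(x*z)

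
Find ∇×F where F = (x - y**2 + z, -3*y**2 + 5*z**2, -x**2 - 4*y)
(-10*z - 4, 2*x + 1, 2*y)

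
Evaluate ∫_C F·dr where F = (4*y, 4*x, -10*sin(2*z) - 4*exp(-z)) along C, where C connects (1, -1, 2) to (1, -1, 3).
-4*exp(-2) + 4*exp(-3) - 5*cos(4) + 5*cos(6)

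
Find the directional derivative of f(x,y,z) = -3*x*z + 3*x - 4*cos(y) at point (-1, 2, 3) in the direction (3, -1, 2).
-2*sqrt(14)*(sin(2) + 3)/7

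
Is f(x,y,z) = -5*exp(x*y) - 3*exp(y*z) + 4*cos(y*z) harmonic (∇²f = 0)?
No, ∇²f = -5*x**2*exp(x*y) - 5*y**2*exp(x*y) - 3*y**2*exp(y*z) - 4*y**2*cos(y*z) - 3*z**2*exp(y*z) - 4*z**2*cos(y*z)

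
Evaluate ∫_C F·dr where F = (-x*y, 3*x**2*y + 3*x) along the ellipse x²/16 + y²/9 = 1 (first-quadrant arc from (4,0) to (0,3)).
9*pi + 124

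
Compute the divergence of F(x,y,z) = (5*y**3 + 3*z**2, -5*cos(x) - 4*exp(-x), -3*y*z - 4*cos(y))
-3*y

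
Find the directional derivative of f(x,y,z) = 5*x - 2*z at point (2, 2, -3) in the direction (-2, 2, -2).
-sqrt(3)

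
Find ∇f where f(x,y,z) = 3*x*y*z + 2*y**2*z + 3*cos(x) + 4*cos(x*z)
(3*y*z - 4*z*sin(x*z) - 3*sin(x), z*(3*x + 4*y), 3*x*y - 4*x*sin(x*z) + 2*y**2)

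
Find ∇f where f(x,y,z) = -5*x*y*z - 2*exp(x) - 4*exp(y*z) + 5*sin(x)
(-5*y*z - 2*exp(x) + 5*cos(x), z*(-5*x - 4*exp(y*z)), y*(-5*x - 4*exp(y*z)))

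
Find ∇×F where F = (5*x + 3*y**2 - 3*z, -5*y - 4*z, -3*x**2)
(4, 6*x - 3, -6*y)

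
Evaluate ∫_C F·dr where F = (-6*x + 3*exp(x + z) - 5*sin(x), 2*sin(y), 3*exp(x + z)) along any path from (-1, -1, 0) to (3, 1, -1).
-24 + 5*cos(3) - 5*cos(1) - 3*exp(-1) + 3*exp(2)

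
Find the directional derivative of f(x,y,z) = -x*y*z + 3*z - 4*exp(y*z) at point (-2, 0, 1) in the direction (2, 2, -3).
-13*sqrt(17)/17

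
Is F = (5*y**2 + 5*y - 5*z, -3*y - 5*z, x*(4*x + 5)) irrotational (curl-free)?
No, ∇×F = (5, -8*x - 10, -10*y - 5)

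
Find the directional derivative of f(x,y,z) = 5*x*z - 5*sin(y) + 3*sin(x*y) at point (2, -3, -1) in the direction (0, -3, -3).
sqrt(2)*(-10 - 6*cos(6) + 5*cos(3))/2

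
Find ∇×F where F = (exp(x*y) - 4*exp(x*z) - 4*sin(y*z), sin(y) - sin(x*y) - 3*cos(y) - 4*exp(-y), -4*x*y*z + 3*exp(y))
(-4*x*z + 3*exp(y), -4*x*exp(x*z) + 4*y*z - 4*y*cos(y*z), -x*exp(x*y) - y*cos(x*y) + 4*z*cos(y*z))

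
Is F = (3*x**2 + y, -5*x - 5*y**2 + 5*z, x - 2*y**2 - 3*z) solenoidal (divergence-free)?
No, ∇·F = 6*x - 10*y - 3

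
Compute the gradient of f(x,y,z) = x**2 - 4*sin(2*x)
(2*x - 8*cos(2*x), 0, 0)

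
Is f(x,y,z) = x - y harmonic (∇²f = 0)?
Yes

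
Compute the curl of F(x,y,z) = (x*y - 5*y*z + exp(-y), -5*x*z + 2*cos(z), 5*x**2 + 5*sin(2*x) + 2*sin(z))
(5*x + 2*sin(z), -10*x - 5*y - 10*cos(2*x), -x + exp(-y))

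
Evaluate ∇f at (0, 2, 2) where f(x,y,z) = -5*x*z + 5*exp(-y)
(-10, -5*exp(-2), 0)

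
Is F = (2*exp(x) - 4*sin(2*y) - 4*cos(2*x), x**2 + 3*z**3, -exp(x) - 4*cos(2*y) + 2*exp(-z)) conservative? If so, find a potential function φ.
No, ∇×F = (-9*z**2 + 8*sin(2*y), exp(x), 2*x + 8*cos(2*y)) ≠ 0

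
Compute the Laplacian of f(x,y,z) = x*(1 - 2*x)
-4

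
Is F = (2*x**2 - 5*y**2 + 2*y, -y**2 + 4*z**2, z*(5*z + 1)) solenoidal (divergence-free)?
No, ∇·F = 4*x - 2*y + 10*z + 1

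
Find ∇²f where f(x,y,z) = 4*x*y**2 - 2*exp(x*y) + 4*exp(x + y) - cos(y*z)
-2*x**2*exp(x*y) + 8*x - 2*y**2*exp(x*y) + y**2*cos(y*z) + z**2*cos(y*z) + 8*exp(x + y)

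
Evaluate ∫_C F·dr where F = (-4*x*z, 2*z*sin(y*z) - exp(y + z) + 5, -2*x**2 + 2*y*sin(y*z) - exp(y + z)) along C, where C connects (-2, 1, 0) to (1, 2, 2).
-exp(4) - 2*cos(4) + E + 3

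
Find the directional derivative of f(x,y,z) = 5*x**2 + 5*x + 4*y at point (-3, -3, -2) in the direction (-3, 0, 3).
25*sqrt(2)/2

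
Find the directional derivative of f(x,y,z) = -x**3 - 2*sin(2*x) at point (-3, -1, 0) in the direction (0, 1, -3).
0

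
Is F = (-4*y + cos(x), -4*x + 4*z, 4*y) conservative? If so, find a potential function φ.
Yes, F is conservative. φ = -4*x*y + 4*y*z + sin(x)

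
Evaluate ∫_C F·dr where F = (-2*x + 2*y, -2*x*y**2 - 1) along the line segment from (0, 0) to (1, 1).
-3/2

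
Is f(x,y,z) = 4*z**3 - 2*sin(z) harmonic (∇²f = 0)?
No, ∇²f = 24*z + 2*sin(z)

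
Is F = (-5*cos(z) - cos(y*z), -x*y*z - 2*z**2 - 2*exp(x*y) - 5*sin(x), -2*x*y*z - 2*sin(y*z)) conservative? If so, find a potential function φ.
No, ∇×F = (x*y - 2*x*z - 2*z*cos(y*z) + 4*z, 2*y*z + y*sin(y*z) + 5*sin(z), -y*z - 2*y*exp(x*y) - z*sin(y*z) - 5*cos(x)) ≠ 0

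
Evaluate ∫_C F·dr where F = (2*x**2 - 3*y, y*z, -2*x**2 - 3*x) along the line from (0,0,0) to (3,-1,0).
45/2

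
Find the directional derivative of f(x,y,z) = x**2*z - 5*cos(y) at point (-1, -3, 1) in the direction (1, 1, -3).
-5*sqrt(11)*(sin(3) + 1)/11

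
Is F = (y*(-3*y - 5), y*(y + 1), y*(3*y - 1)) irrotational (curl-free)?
No, ∇×F = (6*y - 1, 0, 6*y + 5)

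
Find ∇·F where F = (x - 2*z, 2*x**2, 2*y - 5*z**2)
1 - 10*z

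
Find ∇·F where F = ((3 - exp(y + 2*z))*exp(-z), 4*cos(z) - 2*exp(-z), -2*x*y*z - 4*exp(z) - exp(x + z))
-2*x*y - 4*exp(z) - exp(x + z)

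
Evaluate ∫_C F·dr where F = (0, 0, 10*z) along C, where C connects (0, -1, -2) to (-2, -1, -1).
-15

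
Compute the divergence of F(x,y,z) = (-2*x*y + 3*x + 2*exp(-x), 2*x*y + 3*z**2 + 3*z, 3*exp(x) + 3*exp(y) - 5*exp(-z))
2*x - 2*y + 3 + 5*exp(-z) - 2*exp(-x)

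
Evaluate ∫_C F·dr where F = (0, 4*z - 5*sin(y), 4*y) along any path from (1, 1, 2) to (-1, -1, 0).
-8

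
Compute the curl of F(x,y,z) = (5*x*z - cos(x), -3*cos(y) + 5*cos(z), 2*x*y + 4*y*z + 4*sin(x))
(2*x + 4*z + 5*sin(z), 5*x - 2*y - 4*cos(x), 0)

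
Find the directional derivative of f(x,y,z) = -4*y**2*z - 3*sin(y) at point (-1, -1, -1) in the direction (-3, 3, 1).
-sqrt(19)*(9*cos(1) + 28)/19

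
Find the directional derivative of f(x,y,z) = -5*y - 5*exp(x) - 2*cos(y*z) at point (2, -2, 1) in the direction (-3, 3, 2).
sqrt(22)*(-15 + 2*sin(2) + 15*exp(2))/22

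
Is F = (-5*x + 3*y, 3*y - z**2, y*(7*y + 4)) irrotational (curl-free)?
No, ∇×F = (14*y + 2*z + 4, 0, -3)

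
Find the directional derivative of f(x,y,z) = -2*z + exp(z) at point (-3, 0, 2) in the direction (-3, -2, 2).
2*sqrt(17)*(-2 + exp(2))/17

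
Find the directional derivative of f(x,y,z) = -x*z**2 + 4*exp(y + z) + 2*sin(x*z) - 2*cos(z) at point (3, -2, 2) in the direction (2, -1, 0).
4*sqrt(5)*(-3 + 2*cos(6))/5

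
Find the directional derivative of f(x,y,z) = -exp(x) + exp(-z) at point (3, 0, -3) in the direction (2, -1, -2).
0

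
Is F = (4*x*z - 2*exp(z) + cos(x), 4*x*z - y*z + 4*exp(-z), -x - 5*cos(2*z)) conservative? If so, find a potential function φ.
No, ∇×F = (-4*x + y + 4*exp(-z), 4*x - 2*exp(z) + 1, 4*z) ≠ 0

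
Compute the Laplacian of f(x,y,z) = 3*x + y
0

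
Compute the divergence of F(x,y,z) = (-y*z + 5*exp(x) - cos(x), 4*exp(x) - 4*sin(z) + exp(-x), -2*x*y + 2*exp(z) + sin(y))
5*exp(x) + 2*exp(z) + sin(x)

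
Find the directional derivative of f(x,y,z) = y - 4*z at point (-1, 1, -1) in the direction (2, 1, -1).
5*sqrt(6)/6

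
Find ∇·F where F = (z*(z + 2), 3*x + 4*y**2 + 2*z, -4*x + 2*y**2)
8*y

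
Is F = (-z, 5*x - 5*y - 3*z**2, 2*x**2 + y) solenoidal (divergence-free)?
No, ∇·F = -5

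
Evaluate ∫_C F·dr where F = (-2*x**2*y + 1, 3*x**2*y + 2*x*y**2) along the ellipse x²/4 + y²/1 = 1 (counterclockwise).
5*pi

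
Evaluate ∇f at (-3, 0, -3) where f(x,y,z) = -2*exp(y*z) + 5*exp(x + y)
(5*exp(-3), 5*exp(-3) + 6, 0)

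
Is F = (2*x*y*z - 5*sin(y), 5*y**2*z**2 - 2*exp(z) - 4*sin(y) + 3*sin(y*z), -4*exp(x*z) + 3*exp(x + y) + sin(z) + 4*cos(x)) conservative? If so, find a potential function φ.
No, ∇×F = (-10*y**2*z - 3*y*cos(y*z) + 2*exp(z) + 3*exp(x + y), 2*x*y + 4*z*exp(x*z) - 3*exp(x + y) + 4*sin(x), -2*x*z + 5*cos(y)) ≠ 0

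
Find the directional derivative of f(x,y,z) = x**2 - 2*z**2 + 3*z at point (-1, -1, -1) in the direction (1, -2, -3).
-23*sqrt(14)/14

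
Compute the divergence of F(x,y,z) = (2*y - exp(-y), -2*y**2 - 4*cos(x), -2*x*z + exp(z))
-2*x - 4*y + exp(z)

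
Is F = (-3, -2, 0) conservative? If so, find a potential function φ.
Yes, F is conservative. φ = -3*x - 2*y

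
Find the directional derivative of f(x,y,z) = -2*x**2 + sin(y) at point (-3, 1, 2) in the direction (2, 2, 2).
sqrt(3)*(cos(1) + 12)/3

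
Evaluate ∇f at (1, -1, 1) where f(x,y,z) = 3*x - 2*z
(3, 0, -2)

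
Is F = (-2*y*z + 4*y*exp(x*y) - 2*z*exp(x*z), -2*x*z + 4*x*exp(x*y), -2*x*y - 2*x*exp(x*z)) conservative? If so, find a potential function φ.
Yes, F is conservative. φ = -2*x*y*z + 4*exp(x*y) - 2*exp(x*z)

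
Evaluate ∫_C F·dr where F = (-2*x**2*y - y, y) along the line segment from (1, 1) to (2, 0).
-17/6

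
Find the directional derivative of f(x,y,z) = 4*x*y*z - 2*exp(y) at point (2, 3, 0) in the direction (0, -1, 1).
sqrt(2)*(12 + exp(3))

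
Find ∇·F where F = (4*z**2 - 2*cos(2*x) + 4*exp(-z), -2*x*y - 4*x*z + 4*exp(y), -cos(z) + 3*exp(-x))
-2*x + 4*exp(y) + 4*sin(2*x) + sin(z)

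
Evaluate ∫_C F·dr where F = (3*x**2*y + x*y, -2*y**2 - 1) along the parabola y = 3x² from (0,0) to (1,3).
-369/20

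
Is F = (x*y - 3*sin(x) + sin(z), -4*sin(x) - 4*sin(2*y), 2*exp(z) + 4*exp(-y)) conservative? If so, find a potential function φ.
No, ∇×F = (-4*exp(-y), cos(z), -x - 4*cos(x)) ≠ 0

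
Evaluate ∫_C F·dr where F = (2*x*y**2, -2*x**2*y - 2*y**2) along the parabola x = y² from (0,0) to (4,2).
16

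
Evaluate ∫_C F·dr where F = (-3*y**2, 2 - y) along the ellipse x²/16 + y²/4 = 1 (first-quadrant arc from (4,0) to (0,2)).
34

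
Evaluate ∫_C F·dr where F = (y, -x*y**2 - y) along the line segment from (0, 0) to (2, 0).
0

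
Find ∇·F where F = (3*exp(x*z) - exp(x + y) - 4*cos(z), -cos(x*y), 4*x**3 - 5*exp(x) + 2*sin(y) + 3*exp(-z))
x*sin(x*y) + 3*z*exp(x*z) - exp(x + y) - 3*exp(-z)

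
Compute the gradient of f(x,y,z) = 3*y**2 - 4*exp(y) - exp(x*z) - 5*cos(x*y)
(5*y*sin(x*y) - z*exp(x*z), 5*x*sin(x*y) + 6*y - 4*exp(y), -x*exp(x*z))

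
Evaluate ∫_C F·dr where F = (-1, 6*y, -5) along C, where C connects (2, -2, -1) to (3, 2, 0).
-6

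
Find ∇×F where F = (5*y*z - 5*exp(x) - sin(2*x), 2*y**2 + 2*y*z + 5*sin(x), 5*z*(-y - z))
(-2*y - 5*z, 5*y, -5*z + 5*cos(x))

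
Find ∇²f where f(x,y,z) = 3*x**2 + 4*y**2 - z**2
12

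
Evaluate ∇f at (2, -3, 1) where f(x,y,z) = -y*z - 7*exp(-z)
(0, -1, 7*exp(-1) + 3)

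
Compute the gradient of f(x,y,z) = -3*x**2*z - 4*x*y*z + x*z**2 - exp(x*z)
(z*(-6*x - 4*y + z - exp(x*z)), -4*x*z, x*(-3*x - 4*y + 2*z - exp(x*z)))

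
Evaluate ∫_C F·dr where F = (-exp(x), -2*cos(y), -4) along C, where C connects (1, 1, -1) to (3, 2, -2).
-exp(3) - 2*sin(2) + 2*sin(1) + E + 4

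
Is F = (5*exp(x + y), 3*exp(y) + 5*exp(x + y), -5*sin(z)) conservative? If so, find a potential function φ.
Yes, F is conservative. φ = 3*exp(y) + 5*exp(x + y) + 5*cos(z)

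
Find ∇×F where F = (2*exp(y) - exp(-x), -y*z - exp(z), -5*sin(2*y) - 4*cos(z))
(y + exp(z) - 10*cos(2*y), 0, -2*exp(y))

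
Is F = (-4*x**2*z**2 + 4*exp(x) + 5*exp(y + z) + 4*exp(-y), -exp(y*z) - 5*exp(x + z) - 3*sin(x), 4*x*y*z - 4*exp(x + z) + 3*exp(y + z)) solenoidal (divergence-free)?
No, ∇·F = 4*x*y - 8*x*z**2 - z*exp(y*z) + 4*exp(x) - 4*exp(x + z) + 3*exp(y + z)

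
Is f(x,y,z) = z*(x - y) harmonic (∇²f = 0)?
Yes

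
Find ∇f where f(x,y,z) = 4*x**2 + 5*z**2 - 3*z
(8*x, 0, 10*z - 3)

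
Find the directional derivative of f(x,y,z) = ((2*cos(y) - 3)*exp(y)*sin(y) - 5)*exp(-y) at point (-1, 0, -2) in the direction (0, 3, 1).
6*sqrt(10)/5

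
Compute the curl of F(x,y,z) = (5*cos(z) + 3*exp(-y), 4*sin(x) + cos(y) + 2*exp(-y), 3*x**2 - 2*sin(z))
(0, -6*x - 5*sin(z), 4*cos(x) + 3*exp(-y))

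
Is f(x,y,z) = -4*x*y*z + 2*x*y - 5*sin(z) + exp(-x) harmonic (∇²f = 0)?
No, ∇²f = 5*sin(z) + exp(-x)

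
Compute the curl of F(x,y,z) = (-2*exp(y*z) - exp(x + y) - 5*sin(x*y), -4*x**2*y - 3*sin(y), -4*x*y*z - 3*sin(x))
(-4*x*z, 4*y*z - 2*y*exp(y*z) + 3*cos(x), -8*x*y + 5*x*cos(x*y) + 2*z*exp(y*z) + exp(x + y))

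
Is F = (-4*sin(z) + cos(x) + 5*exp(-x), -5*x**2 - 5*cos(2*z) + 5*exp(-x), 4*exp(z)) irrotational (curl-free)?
No, ∇×F = (-10*sin(2*z), -4*cos(z), -10*x - 5*exp(-x))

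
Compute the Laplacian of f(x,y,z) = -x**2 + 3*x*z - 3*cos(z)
3*cos(z) - 2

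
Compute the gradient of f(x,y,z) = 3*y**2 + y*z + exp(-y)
(0, 6*y + z - exp(-y), y)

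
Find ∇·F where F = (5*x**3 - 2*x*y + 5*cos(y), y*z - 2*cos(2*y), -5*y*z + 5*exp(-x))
15*x**2 - 7*y + z + 4*sin(2*y)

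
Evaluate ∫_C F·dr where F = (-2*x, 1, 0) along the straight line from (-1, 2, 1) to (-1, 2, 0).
0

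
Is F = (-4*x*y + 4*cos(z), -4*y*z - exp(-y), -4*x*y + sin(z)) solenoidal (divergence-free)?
No, ∇·F = -4*y - 4*z + cos(z) + exp(-y)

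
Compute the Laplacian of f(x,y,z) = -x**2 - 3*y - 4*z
-2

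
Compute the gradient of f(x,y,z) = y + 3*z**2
(0, 1, 6*z)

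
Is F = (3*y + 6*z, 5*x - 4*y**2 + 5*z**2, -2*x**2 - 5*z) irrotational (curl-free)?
No, ∇×F = (-10*z, 4*x + 6, 2)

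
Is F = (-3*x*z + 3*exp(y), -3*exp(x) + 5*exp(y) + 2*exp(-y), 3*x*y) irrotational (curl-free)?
No, ∇×F = (3*x, -3*x - 3*y, -3*exp(x) - 3*exp(y))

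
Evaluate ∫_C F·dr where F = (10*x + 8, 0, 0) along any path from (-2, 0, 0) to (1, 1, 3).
9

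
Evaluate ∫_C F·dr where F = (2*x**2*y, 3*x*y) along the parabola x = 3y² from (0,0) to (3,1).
495/28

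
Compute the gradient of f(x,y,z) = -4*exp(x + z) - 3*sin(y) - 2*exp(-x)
(2*(1 - 2*exp(2*x + z))*exp(-x), -3*cos(y), -4*exp(x + z))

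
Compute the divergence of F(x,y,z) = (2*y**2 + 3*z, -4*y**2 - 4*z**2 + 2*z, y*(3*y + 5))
-8*y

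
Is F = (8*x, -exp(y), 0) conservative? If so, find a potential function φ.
Yes, F is conservative. φ = 4*x**2 - exp(y)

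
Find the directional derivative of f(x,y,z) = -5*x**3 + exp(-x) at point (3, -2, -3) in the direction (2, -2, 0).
sqrt(2)*(-135*exp(3) - 1)*exp(-3)/2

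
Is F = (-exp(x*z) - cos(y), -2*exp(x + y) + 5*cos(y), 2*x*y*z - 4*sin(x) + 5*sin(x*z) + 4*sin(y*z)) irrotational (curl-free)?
No, ∇×F = (2*z*(x + 2*cos(y*z)), -x*exp(x*z) - 2*y*z - 5*z*cos(x*z) + 4*cos(x), -2*exp(x + y) - sin(y))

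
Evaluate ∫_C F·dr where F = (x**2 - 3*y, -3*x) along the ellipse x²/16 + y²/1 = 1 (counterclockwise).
0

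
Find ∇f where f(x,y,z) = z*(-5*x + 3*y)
(-5*z, 3*z, -5*x + 3*y)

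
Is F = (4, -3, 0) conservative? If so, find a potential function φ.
Yes, F is conservative. φ = 4*x - 3*y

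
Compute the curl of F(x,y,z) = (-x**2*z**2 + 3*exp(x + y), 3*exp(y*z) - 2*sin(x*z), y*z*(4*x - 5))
(2*x*cos(x*z) - 3*y*exp(y*z) + z*(4*x - 5), 2*z*(-x**2 - 2*y), -2*z*cos(x*z) - 3*exp(x + y))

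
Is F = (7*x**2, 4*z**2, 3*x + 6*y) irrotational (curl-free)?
No, ∇×F = (6 - 8*z, -3, 0)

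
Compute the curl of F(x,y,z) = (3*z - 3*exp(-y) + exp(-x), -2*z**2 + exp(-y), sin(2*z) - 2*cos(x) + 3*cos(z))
(4*z, 3 - 2*sin(x), -3*exp(-y))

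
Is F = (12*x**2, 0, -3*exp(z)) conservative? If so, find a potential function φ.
Yes, F is conservative. φ = 4*x**3 - 3*exp(z)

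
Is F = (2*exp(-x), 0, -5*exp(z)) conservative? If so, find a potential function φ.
Yes, F is conservative. φ = -5*exp(z) - 2*exp(-x)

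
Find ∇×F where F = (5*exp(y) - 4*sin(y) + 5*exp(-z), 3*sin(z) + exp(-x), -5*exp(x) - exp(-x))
(-3*cos(z), 5*exp(x) - 5*exp(-z) - exp(-x), -5*exp(y) + 4*cos(y) - exp(-x))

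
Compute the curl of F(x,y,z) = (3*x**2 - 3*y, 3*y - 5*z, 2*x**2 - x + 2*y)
(7, 1 - 4*x, 3)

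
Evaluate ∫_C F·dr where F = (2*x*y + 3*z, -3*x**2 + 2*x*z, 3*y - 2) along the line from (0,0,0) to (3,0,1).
5/2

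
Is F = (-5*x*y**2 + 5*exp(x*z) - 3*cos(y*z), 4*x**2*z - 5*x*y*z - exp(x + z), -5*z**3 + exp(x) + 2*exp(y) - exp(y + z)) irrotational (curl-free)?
No, ∇×F = (-4*x**2 + 5*x*y + 2*exp(y) + exp(x + z) - exp(y + z), 5*x*exp(x*z) + 3*y*sin(y*z) - exp(x), 10*x*y + 8*x*z - 5*y*z - 3*z*sin(y*z) - exp(x + z))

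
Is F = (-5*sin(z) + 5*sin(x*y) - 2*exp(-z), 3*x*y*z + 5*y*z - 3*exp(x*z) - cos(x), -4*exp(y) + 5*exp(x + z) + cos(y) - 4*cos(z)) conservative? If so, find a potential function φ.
No, ∇×F = (-3*x*y + 3*x*exp(x*z) - 5*y - 4*exp(y) - sin(y), (-5*(exp(x + z) + cos(z))*exp(z) + 2)*exp(-z), -5*x*cos(x*y) + 3*y*z - 3*z*exp(x*z) + sin(x)) ≠ 0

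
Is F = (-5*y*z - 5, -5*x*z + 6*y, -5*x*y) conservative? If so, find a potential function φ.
Yes, F is conservative. φ = -5*x*y*z - 5*x + 3*y**2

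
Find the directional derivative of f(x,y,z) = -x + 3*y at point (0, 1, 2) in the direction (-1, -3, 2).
-4*sqrt(14)/7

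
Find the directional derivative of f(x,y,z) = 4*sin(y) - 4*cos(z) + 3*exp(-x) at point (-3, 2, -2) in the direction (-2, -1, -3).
sqrt(14)*(-2*cos(2) + 6*sin(2) + 3*exp(3))/7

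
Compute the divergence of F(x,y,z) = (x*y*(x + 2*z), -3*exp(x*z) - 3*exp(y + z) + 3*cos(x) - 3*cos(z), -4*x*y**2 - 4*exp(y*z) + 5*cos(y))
x*y + y*(x + 2*z) - 4*y*exp(y*z) - 3*exp(y + z)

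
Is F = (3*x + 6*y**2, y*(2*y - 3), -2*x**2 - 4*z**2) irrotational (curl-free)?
No, ∇×F = (0, 4*x, -12*y)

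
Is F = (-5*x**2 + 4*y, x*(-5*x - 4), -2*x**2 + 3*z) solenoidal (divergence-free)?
No, ∇·F = 3 - 10*x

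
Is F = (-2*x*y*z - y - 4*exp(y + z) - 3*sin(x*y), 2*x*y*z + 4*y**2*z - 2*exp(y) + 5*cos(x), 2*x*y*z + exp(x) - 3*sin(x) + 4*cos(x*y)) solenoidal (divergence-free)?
No, ∇·F = 2*x*y + 2*x*z + 6*y*z - 3*y*cos(x*y) - 2*exp(y)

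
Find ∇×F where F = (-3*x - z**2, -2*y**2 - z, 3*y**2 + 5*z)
(6*y + 1, -2*z, 0)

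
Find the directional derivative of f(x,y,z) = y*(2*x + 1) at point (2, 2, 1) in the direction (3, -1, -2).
sqrt(14)/2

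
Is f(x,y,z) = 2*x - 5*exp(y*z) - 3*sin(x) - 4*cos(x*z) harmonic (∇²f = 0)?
No, ∇²f = 4*x**2*cos(x*z) - 5*y**2*exp(y*z) - 5*z**2*exp(y*z) + 4*z**2*cos(x*z) + 3*sin(x)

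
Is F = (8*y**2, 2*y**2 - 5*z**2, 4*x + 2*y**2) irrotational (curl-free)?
No, ∇×F = (4*y + 10*z, -4, -16*y)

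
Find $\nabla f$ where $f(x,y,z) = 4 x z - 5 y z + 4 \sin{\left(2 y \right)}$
(4*z, -5*z + 8*cos(2*y), 4*x - 5*y)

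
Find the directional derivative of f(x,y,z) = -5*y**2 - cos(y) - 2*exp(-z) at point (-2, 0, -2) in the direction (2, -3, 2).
4*sqrt(17)*exp(2)/17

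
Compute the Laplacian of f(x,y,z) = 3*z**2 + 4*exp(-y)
6 + 4*exp(-y)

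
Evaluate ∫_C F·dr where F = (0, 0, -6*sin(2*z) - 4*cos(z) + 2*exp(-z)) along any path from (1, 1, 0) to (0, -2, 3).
-1 - 4*sin(3) - 2*exp(-3) + 3*cos(6)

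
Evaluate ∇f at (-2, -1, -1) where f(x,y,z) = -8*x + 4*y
(-8, 4, 0)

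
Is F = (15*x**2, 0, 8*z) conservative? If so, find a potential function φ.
Yes, F is conservative. φ = 5*x**3 + 4*z**2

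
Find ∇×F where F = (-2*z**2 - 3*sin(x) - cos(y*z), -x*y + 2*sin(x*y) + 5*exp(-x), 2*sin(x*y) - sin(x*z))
(2*x*cos(x*y), y*sin(y*z) - 2*y*cos(x*y) + z*cos(x*z) - 4*z, 2*y*cos(x*y) - y - z*sin(y*z) - 5*exp(-x))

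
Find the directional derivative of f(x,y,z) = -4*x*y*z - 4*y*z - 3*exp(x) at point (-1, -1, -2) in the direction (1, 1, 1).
sqrt(3)*(-8*E - 3)*exp(-1)/3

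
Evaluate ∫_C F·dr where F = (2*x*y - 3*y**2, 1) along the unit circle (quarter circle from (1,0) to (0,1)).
7/3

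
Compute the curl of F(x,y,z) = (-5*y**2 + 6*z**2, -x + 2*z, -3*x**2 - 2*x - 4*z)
(-2, 6*x + 12*z + 2, 10*y - 1)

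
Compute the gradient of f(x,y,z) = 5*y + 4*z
(0, 5, 4)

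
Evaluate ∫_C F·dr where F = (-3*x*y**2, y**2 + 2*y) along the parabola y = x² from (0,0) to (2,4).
16/3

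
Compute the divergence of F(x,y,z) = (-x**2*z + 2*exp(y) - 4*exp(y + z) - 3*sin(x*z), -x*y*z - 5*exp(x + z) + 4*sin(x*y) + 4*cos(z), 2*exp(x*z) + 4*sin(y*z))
-3*x*z + 2*x*exp(x*z) + 4*x*cos(x*y) + 4*y*cos(y*z) - 3*z*cos(x*z)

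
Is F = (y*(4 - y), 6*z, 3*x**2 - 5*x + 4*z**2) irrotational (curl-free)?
No, ∇×F = (-6, 5 - 6*x, 2*y - 4)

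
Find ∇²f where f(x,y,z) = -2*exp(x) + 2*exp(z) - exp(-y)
-2*exp(x) + 2*exp(z) - exp(-y)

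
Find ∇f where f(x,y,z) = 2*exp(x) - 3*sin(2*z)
(2*exp(x), 0, -6*cos(2*z))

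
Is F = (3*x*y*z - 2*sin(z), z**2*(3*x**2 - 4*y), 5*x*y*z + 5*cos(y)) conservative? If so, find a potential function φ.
No, ∇×F = (-6*x**2*z + 5*x*z + 8*y*z - 5*sin(y), 3*x*y - 5*y*z - 2*cos(z), 3*x*z*(2*z - 1)) ≠ 0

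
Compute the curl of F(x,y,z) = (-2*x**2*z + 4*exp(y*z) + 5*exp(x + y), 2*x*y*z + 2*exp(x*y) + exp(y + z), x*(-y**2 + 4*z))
(-4*x*y - exp(y + z), -2*x**2 + y**2 + 4*y*exp(y*z) - 4*z, 2*y*z + 2*y*exp(x*y) - 4*z*exp(y*z) - 5*exp(x + y))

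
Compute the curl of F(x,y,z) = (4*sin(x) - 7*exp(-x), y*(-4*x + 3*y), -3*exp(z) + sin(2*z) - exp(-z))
(0, 0, -4*y)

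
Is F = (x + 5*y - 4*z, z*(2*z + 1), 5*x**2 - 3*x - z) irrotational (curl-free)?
No, ∇×F = (-4*z - 1, -10*x - 1, -5)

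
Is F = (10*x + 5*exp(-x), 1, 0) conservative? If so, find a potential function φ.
Yes, F is conservative. φ = 5*x**2 + y - 5*exp(-x)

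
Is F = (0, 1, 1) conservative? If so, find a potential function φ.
Yes, F is conservative. φ = y + z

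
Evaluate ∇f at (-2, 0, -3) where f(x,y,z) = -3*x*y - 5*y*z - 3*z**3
(0, 21, -81)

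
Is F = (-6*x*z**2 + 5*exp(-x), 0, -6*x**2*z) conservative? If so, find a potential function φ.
Yes, F is conservative. φ = -3*x**2*z**2 - 5*exp(-x)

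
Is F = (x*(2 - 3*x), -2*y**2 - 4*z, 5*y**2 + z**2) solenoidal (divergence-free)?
No, ∇·F = -6*x - 4*y + 2*z + 2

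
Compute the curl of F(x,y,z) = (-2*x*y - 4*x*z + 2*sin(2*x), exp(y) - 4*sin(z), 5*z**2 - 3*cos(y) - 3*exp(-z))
(3*sin(y) + 4*cos(z), -4*x, 2*x)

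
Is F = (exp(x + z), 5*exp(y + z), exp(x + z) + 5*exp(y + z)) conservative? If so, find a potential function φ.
Yes, F is conservative. φ = exp(x + z) + 5*exp(y + z)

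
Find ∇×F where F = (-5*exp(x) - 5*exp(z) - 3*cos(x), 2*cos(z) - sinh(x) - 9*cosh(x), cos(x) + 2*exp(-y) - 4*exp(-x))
(2*sin(z) - 2*exp(-y), -5*exp(z) + sin(x) - 4*exp(-x), -9*sinh(x) - cosh(x))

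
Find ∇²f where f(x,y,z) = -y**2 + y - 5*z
-2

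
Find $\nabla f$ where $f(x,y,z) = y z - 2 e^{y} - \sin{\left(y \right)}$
(0, z - 2*exp(y) - cos(y), y)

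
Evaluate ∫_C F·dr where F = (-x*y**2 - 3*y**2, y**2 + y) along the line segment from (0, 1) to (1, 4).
11/4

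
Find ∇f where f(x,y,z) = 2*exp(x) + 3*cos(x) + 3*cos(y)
(2*exp(x) - 3*sin(x), -3*sin(y), 0)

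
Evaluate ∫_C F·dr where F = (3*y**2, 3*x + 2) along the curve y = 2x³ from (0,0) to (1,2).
143/14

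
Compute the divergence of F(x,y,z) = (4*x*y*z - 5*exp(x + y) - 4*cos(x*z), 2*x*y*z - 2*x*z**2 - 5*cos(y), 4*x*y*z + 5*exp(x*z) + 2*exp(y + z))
4*x*y + 2*x*z + 5*x*exp(x*z) + 4*y*z + 4*z*sin(x*z) - 5*exp(x + y) + 2*exp(y + z) + 5*sin(y)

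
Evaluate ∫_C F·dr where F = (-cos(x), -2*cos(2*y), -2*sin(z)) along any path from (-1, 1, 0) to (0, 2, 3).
-2 + 2*cos(3) - sin(1) - sin(4) + sin(2)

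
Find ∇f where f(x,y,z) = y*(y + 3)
(0, 2*y + 3, 0)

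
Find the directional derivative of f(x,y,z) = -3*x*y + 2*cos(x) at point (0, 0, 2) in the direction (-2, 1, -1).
0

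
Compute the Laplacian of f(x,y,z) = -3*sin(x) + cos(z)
3*sin(x) - cos(z)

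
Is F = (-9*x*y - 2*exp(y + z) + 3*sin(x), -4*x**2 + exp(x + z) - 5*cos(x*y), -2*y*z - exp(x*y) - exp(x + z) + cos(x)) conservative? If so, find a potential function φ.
No, ∇×F = (-x*exp(x*y) - 2*z - exp(x + z), y*exp(x*y) + exp(x + z) - 2*exp(y + z) + sin(x), x + 5*y*sin(x*y) + exp(x + z) + 2*exp(y + z)) ≠ 0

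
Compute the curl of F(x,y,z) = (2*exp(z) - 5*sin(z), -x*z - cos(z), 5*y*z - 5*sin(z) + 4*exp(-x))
(x + 5*z - sin(z), 2*exp(z) - 5*cos(z) + 4*exp(-x), -z)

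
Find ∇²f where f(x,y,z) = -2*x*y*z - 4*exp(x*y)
4*(-x**2 - y**2)*exp(x*y)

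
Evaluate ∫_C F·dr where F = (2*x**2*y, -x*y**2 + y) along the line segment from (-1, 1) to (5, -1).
-140/3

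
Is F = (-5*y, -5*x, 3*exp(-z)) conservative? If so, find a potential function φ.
Yes, F is conservative. φ = -5*x*y - 3*exp(-z)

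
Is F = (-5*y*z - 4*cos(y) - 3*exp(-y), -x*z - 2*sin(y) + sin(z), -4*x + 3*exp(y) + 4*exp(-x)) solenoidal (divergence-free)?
No, ∇·F = -2*cos(y)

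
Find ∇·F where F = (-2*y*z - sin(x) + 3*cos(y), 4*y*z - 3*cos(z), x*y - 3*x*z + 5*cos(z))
-3*x + 4*z - 5*sin(z) - cos(x)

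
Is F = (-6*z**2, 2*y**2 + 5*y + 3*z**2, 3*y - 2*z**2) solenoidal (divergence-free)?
No, ∇·F = 4*y - 4*z + 5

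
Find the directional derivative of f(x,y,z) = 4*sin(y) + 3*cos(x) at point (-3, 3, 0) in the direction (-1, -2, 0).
-sqrt(5)*(8*cos(3) + 3*sin(3))/5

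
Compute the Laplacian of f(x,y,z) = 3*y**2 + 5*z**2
16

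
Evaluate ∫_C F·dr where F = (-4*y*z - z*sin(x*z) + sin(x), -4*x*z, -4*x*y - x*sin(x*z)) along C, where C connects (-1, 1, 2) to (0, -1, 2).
-8 - cos(2) + cos(1)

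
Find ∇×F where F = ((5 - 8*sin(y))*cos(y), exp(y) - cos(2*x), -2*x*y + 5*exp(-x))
(-2*x, 2*y + 5*exp(-x), 2*sin(2*x) + 5*sin(y) + 8*cos(2*y))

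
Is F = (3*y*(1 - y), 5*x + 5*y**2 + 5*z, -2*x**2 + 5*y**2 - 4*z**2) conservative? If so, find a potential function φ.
No, ∇×F = (10*y - 5, 4*x, 6*y + 2) ≠ 0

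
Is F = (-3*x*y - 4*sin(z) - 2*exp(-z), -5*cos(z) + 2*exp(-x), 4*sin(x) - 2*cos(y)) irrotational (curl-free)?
No, ∇×F = (2*sin(y) - 5*sin(z), -4*cos(x) - 4*cos(z) + 2*exp(-z), 3*x - 2*exp(-x))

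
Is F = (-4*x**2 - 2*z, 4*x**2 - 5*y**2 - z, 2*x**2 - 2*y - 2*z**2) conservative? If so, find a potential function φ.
No, ∇×F = (-1, -4*x - 2, 8*x) ≠ 0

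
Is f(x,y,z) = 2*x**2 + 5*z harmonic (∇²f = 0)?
No, ∇²f = 4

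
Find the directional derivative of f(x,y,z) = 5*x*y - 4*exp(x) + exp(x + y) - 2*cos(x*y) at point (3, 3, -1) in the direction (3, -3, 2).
-6*sqrt(22)*exp(3)/11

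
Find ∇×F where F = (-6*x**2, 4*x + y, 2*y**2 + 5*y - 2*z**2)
(4*y + 5, 0, 4)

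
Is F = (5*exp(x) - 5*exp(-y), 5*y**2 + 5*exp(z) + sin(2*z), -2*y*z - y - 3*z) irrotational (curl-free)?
No, ∇×F = (-2*z - 5*exp(z) + 4*sin(z)**2 - 3, 0, -5*exp(-y))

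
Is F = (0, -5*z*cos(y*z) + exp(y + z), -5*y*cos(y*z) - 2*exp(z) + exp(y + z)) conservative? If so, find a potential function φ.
Yes, F is conservative. φ = -2*exp(z) + exp(y + z) - 5*sin(y*z)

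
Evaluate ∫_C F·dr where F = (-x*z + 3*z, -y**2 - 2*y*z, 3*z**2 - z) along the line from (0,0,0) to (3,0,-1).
-3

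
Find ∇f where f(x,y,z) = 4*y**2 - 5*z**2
(0, 8*y, -10*z)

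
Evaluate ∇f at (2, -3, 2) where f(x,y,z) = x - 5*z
(1, 0, -5)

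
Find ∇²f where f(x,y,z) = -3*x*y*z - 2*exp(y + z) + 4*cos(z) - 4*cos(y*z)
4*y**2*cos(y*z) + 4*z**2*cos(y*z) - 4*exp(y + z) - 4*cos(z)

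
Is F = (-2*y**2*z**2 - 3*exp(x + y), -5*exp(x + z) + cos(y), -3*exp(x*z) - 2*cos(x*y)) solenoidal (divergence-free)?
No, ∇·F = -3*x*exp(x*z) - 3*exp(x + y) - sin(y)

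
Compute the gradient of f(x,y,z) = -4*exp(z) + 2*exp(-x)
(-2*exp(-x), 0, -4*exp(z))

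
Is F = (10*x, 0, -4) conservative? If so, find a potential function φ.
Yes, F is conservative. φ = 5*x**2 - 4*z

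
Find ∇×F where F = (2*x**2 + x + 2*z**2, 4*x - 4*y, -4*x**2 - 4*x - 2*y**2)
(-4*y, 8*x + 4*z + 4, 4)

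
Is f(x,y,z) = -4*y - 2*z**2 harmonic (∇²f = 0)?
No, ∇²f = -4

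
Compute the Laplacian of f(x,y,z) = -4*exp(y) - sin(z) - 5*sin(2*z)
-4*exp(y) + sin(z) + 20*sin(2*z)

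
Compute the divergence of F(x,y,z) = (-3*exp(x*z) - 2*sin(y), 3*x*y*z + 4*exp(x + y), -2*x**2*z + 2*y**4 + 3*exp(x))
-2*x**2 + 3*x*z - 3*z*exp(x*z) + 4*exp(x + y)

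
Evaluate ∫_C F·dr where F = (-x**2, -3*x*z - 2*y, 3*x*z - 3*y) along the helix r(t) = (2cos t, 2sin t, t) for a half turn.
-3*pi**2 - 56/3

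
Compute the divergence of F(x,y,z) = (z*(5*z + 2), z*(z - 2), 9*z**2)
18*z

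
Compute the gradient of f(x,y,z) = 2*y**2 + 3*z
(0, 4*y, 3)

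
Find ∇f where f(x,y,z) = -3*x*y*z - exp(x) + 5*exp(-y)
(-3*y*z - exp(x), -3*x*z - 5*exp(-y), -3*x*y)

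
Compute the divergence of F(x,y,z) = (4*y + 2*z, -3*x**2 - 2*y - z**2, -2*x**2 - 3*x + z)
-1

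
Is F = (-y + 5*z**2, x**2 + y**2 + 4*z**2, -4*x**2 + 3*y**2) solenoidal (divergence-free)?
No, ∇·F = 2*y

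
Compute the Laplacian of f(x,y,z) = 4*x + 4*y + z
0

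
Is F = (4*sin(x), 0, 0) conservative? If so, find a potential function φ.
Yes, F is conservative. φ = -4*cos(x)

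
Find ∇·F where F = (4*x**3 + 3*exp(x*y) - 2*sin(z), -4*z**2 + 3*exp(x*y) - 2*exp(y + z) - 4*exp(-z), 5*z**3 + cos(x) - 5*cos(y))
12*x**2 + 3*x*exp(x*y) + 3*y*exp(x*y) + 15*z**2 - 2*exp(y + z)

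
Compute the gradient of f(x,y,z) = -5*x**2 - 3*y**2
(-10*x, -6*y, 0)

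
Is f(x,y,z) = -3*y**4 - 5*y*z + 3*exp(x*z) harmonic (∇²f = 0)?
No, ∇²f = 3*x**2*exp(x*z) - 36*y**2 + 3*z**2*exp(x*z)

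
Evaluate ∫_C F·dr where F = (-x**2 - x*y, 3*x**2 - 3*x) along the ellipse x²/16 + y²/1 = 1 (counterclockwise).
-12*pi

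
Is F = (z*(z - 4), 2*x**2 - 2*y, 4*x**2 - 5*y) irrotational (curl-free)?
No, ∇×F = (-5, -8*x + 2*z - 4, 4*x)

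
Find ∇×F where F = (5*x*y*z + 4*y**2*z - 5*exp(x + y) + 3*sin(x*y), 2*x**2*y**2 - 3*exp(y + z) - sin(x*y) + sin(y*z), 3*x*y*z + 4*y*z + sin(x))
(3*x*z - y*cos(y*z) + 4*z + 3*exp(y + z), 5*x*y + 4*y**2 - 3*y*z - cos(x), 4*x*y**2 - 5*x*z - 3*x*cos(x*y) - 8*y*z - y*cos(x*y) + 5*exp(x + y))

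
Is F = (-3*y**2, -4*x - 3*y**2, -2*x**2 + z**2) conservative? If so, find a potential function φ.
No, ∇×F = (0, 4*x, 6*y - 4) ≠ 0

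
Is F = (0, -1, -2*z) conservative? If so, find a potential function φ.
Yes, F is conservative. φ = -y - z**2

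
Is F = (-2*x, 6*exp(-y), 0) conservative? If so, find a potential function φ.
Yes, F is conservative. φ = -x**2 - 6*exp(-y)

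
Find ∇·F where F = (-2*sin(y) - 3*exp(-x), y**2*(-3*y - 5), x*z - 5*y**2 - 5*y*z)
x - 9*y**2 - 15*y + 3*exp(-x)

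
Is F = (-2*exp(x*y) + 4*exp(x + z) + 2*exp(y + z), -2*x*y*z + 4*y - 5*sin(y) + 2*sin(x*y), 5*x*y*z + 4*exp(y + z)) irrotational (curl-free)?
No, ∇×F = (2*x*y + 5*x*z + 4*exp(y + z), -5*y*z + 4*exp(x + z) + 2*exp(y + z), 2*x*exp(x*y) - 2*y*z + 2*y*cos(x*y) - 2*exp(y + z))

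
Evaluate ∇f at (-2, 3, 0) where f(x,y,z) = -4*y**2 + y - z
(0, -23, -1)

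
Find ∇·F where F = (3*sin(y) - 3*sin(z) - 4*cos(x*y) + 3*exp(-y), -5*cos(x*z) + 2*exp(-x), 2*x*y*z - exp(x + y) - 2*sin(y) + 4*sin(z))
2*x*y + 4*y*sin(x*y) + 4*cos(z)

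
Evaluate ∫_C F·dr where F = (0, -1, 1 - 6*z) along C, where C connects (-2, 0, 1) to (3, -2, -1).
0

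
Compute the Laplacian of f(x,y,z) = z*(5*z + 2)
10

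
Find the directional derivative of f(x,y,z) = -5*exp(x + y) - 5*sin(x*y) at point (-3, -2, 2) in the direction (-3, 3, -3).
5*sqrt(3)*cos(6)/3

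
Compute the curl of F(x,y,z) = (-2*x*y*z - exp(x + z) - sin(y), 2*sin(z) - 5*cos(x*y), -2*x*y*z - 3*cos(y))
(-2*x*z + 3*sin(y) - 2*cos(z), -2*x*y + 2*y*z - exp(x + z), 2*x*z + 5*y*sin(x*y) + cos(y))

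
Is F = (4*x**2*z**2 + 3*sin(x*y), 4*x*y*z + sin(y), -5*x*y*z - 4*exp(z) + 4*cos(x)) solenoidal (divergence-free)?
No, ∇·F = -5*x*y + 8*x*z**2 + 4*x*z + 3*y*cos(x*y) - 4*exp(z) + cos(y)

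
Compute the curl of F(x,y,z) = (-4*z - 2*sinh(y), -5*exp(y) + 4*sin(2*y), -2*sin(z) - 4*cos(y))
(4*sin(y), -4, 2*cosh(y))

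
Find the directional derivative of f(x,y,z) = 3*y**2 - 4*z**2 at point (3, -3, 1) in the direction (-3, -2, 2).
20*sqrt(17)/17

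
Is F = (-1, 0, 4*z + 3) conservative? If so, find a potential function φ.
Yes, F is conservative. φ = -x + 2*z**2 + 3*z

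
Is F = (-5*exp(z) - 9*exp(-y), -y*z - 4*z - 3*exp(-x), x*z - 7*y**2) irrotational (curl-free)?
No, ∇×F = (4 - 13*y, -z - 5*exp(z), -9*exp(-y) + 3*exp(-x))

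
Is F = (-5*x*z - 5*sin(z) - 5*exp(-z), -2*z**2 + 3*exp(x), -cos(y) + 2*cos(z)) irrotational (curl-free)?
No, ∇×F = (4*z + sin(y), -5*x - 5*cos(z) + 5*exp(-z), 3*exp(x))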